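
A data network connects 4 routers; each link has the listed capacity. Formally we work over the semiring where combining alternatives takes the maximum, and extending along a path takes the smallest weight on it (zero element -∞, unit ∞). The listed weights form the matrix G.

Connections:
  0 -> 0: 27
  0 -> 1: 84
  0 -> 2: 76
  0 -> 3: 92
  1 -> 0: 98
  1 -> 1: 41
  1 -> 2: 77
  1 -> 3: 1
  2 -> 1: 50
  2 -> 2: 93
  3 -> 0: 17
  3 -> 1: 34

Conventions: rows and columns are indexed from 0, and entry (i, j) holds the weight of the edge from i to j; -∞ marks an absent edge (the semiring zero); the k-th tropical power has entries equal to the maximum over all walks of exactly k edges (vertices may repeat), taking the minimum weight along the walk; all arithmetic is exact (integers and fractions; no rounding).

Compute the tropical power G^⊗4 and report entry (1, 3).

G^⊗2:
  [84, 50, 77, 27]
  [41, 84, 77, 92]
  [50, 50, 93, 1]
  [34, 34, 34, 17]
G^⊗3:
  [50, 84, 77, 84]
  [84, 50, 77, 41]
  [50, 50, 93, 50]
  [34, 34, 34, 34]
G^⊗4:
  [84, 50, 77, 50]
  [50, 84, 77, 84]
  [50, 50, 93, 50]
  [34, 34, 34, 34]
Key observation: the optimum is the walk 1->0->1->0->3, with weight 98 min 84 min 98 min 92 = 84.
Optimal value attained by: walk 1->0->1->0->3.
Answer: (G^⊗4)[1][3] = 84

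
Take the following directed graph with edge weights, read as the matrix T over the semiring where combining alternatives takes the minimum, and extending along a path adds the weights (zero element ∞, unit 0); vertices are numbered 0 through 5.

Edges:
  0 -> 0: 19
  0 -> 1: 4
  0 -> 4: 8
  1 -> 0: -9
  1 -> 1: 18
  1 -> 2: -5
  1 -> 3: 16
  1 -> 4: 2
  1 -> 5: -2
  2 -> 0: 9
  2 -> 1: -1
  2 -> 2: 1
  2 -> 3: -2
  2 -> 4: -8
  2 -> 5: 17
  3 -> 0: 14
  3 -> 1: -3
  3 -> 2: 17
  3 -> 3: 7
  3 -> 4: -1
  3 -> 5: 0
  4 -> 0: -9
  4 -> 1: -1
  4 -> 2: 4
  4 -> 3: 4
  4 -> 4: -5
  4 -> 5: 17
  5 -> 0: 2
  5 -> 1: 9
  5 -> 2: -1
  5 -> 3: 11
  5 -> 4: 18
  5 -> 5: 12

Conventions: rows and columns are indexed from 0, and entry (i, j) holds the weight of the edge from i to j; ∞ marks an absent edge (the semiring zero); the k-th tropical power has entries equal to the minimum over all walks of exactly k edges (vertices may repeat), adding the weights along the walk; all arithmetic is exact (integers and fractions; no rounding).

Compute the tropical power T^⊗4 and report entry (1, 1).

T^⊗2:
  [-5, 7, -1, 12, 3, 2]
  [-7, -6, -4, -7, -13, 10]
  [-17, -9, -6, -4, -13, -3]
  [-12, -2, -8, 3, -6, -5]
  [-14, -6, -6, -1, -10, -3]
  [0, -2, 0, -3, -9, 7]
T^⊗3:
  [-6, -2, 0, -3, -9, 5]
  [-22, -14, -11, -9, -18, -8]
  [-22, -14, -14, -9, -18, -11]
  [-15, -9, -7, -10, -16, -4]
  [-19, -11, -11, -8, -15, -8]
  [-18, -10, -7, -5, -14, -4]
T^⊗4:
  [-18, -10, -7, -5, -14, -4]
  [-27, -19, -19, -14, -23, -16]
  [-27, -19, -19, -16, -23, -16]
  [-25, -17, -14, -12, -21, -11]
  [-24, -16, -16, -13, -20, -13]
  [-23, -15, -15, -10, -19, -12]
Key observation: the optimum is the walk 1->2->4->4->1, with weight (-5) + (-8) + (-5) + (-1) = -19.
Optimal value attained by: walk 1->2->4->4->1.
Answer: (T^⊗4)[1][1] = -19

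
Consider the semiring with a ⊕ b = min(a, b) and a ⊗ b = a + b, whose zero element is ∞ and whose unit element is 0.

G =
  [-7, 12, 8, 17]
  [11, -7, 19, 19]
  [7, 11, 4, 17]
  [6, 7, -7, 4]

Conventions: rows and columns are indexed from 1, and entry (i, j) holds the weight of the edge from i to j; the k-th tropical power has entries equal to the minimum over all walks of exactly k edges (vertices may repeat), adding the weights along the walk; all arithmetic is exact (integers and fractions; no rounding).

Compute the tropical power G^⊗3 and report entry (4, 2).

G^⊗2:
  [-14, 5, 1, 10]
  [4, -14, 12, 12]
  [0, 4, 8, 21]
  [-1, 0, -3, 8]
G^⊗3:
  [-21, -2, -6, 3]
  [-3, -21, 5, 5]
  [-7, -3, 8, 17]
  [-8, -7, 1, 12]
Key observation: the optimum is the walk 4->2->2->2, with weight 7 + (-7) + (-7) = -7.
Optimal value attained by: walk 4->2->2->2.
Answer: (G^⊗3)[4][2] = -7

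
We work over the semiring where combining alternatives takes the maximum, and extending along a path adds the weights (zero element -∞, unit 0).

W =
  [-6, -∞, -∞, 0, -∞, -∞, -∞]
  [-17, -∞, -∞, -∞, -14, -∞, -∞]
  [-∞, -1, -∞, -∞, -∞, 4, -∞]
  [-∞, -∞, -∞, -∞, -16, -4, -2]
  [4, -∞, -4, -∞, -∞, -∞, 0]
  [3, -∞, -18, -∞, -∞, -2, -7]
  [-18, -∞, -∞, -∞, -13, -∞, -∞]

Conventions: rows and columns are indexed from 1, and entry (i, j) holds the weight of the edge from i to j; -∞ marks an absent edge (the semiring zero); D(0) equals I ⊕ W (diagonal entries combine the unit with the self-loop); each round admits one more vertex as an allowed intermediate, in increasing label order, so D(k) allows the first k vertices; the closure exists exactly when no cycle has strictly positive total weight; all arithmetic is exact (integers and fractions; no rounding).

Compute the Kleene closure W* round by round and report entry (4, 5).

D(0):
  [0, -∞, -∞, 0, -∞, -∞, -∞]
  [-17, 0, -∞, -∞, -14, -∞, -∞]
  [-∞, -1, 0, -∞, -∞, 4, -∞]
  [-∞, -∞, -∞, 0, -16, -4, -2]
  [4, -∞, -4, -∞, 0, -∞, 0]
  [3, -∞, -18, -∞, -∞, 0, -7]
  [-18, -∞, -∞, -∞, -13, -∞, 0]
D(1):
  [0, -∞, -∞, 0, -∞, -∞, -∞]
  [-17, 0, -∞, -17, -14, -∞, -∞]
  [-∞, -1, 0, -∞, -∞, 4, -∞]
  [-∞, -∞, -∞, 0, -16, -4, -2]
  [4, -∞, -4, 4, 0, -∞, 0]
  [3, -∞, -18, 3, -∞, 0, -7]
  [-18, -∞, -∞, -18, -13, -∞, 0]
D(2):
  [0, -∞, -∞, 0, -∞, -∞, -∞]
  [-17, 0, -∞, -17, -14, -∞, -∞]
  [-18, -1, 0, -18, -15, 4, -∞]
  [-∞, -∞, -∞, 0, -16, -4, -2]
  [4, -∞, -4, 4, 0, -∞, 0]
  [3, -∞, -18, 3, -∞, 0, -7]
  [-18, -∞, -∞, -18, -13, -∞, 0]
D(3):
  [0, -∞, -∞, 0, -∞, -∞, -∞]
  [-17, 0, -∞, -17, -14, -∞, -∞]
  [-18, -1, 0, -18, -15, 4, -∞]
  [-∞, -∞, -∞, 0, -16, -4, -2]
  [4, -5, -4, 4, 0, 0, 0]
  [3, -19, -18, 3, -33, 0, -7]
  [-18, -∞, -∞, -18, -13, -∞, 0]
D(4):
  [0, -∞, -∞, 0, -16, -4, -2]
  [-17, 0, -∞, -17, -14, -21, -19]
  [-18, -1, 0, -18, -15, 4, -20]
  [-∞, -∞, -∞, 0, -16, -4, -2]
  [4, -5, -4, 4, 0, 0, 2]
  [3, -19, -18, 3, -13, 0, 1]
  [-18, -∞, -∞, -18, -13, -22, 0]
D(5):
  [0, -21, -20, 0, -16, -4, -2]
  [-10, 0, -18, -10, -14, -14, -12]
  [-11, -1, 0, -11, -15, 4, -13]
  [-12, -21, -20, 0, -16, -4, -2]
  [4, -5, -4, 4, 0, 0, 2]
  [3, -18, -17, 3, -13, 0, 1]
  [-9, -18, -17, -9, -13, -13, 0]
D(6):
  [0, -21, -20, 0, -16, -4, -2]
  [-10, 0, -18, -10, -14, -14, -12]
  [7, -1, 0, 7, -9, 4, 5]
  [-1, -21, -20, 0, -16, -4, -2]
  [4, -5, -4, 4, 0, 0, 2]
  [3, -18, -17, 3, -13, 0, 1]
  [-9, -18, -17, -9, -13, -13, 0]
D(7):
  [0, -20, -19, 0, -15, -4, -2]
  [-10, 0, -18, -10, -14, -14, -12]
  [7, -1, 0, 7, -8, 4, 5]
  [-1, -20, -19, 0, -15, -4, -2]
  [4, -5, -4, 4, 0, 0, 2]
  [3, -17, -16, 3, -12, 0, 1]
  [-9, -18, -17, -9, -13, -13, 0]
Answer: W*[4][5] = -15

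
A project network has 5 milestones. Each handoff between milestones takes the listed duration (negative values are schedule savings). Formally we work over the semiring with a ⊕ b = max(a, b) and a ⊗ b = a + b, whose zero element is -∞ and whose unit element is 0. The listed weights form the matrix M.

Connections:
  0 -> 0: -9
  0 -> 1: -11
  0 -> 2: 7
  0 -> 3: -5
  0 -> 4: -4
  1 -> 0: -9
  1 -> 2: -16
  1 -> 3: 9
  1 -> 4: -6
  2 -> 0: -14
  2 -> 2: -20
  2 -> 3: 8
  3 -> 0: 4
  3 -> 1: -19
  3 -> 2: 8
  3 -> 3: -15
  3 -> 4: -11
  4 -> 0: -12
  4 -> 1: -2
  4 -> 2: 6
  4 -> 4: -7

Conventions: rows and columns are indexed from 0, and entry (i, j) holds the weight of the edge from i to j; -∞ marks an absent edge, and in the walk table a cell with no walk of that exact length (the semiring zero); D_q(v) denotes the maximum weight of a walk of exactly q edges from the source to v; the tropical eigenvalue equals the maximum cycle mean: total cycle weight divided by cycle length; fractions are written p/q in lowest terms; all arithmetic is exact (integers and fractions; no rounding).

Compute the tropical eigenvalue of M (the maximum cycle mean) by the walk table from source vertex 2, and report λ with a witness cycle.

q=0: [-∞, -∞, 0, -∞, -∞]
q=1: [-14, -∞, -20, 8, -∞]
q=2: [12, -11, 16, -7, -3]
q=3: [3, 1, 19, 24, 8]
q=4: [28, 6, 32, 27, 13]
q=5: [31, 17, 35, 40, 24]
Optimal cycle mean attained by: cycle 2->3->2, total 8 + 8, length 2.
Answer: λ = 8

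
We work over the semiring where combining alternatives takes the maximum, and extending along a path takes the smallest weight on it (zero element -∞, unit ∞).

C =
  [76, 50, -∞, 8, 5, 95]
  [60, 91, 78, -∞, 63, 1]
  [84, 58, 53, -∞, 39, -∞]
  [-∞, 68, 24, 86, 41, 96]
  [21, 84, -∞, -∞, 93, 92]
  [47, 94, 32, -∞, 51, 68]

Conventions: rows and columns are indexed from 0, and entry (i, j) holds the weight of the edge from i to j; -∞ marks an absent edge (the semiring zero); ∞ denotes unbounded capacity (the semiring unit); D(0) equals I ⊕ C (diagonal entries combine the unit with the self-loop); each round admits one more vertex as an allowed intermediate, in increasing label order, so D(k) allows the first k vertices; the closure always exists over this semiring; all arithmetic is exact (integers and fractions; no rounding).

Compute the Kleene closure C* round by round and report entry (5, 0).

D(0):
  [∞, 50, -∞, 8, 5, 95]
  [60, ∞, 78, -∞, 63, 1]
  [84, 58, ∞, -∞, 39, -∞]
  [-∞, 68, 24, ∞, 41, 96]
  [21, 84, -∞, -∞, ∞, 92]
  [47, 94, 32, -∞, 51, ∞]
D(1):
  [∞, 50, -∞, 8, 5, 95]
  [60, ∞, 78, 8, 63, 60]
  [84, 58, ∞, 8, 39, 84]
  [-∞, 68, 24, ∞, 41, 96]
  [21, 84, -∞, 8, ∞, 92]
  [47, 94, 32, 8, 51, ∞]
D(2):
  [∞, 50, 50, 8, 50, 95]
  [60, ∞, 78, 8, 63, 60]
  [84, 58, ∞, 8, 58, 84]
  [60, 68, 68, ∞, 63, 96]
  [60, 84, 78, 8, ∞, 92]
  [60, 94, 78, 8, 63, ∞]
D(3):
  [∞, 50, 50, 8, 50, 95]
  [78, ∞, 78, 8, 63, 78]
  [84, 58, ∞, 8, 58, 84]
  [68, 68, 68, ∞, 63, 96]
  [78, 84, 78, 8, ∞, 92]
  [78, 94, 78, 8, 63, ∞]
D(4):
  [∞, 50, 50, 8, 50, 95]
  [78, ∞, 78, 8, 63, 78]
  [84, 58, ∞, 8, 58, 84]
  [68, 68, 68, ∞, 63, 96]
  [78, 84, 78, 8, ∞, 92]
  [78, 94, 78, 8, 63, ∞]
D(5):
  [∞, 50, 50, 8, 50, 95]
  [78, ∞, 78, 8, 63, 78]
  [84, 58, ∞, 8, 58, 84]
  [68, 68, 68, ∞, 63, 96]
  [78, 84, 78, 8, ∞, 92]
  [78, 94, 78, 8, 63, ∞]
D(6):
  [∞, 94, 78, 8, 63, 95]
  [78, ∞, 78, 8, 63, 78]
  [84, 84, ∞, 8, 63, 84]
  [78, 94, 78, ∞, 63, 96]
  [78, 92, 78, 8, ∞, 92]
  [78, 94, 78, 8, 63, ∞]
Answer: C*[5][0] = 78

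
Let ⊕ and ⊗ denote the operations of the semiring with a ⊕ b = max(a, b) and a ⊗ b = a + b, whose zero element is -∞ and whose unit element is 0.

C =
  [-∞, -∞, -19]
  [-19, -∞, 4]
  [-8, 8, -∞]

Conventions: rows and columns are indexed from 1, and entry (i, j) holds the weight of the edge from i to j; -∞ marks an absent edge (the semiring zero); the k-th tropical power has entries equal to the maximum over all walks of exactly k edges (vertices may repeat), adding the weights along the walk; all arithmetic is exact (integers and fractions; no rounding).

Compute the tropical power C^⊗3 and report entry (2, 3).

C^⊗2:
  [-27, -11, -∞]
  [-4, 12, -38]
  [-11, -∞, 12]
C^⊗3:
  [-30, -∞, -7]
  [-7, -30, 16]
  [4, 20, -30]
Key observation: the optimum is the walk 2->3->2->3, with weight 4 + 8 + 4 = 16.
Optimal value attained by: walk 2->3->2->3.
Answer: (C^⊗3)[2][3] = 16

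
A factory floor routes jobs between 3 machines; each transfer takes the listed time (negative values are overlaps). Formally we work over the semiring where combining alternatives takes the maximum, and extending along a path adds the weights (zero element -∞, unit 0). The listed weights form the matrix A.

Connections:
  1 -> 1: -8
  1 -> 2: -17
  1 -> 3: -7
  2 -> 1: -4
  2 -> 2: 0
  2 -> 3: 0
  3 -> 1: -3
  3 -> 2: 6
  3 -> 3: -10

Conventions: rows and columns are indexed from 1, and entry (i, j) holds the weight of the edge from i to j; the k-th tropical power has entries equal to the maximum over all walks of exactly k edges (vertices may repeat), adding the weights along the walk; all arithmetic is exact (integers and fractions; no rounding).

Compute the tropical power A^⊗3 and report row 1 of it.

A^⊗2:
  [-10, -1, -15]
  [-3, 6, 0]
  [2, 6, 6]
A^⊗3:
  [-5, -1, -1]
  [2, 6, 6]
  [3, 12, 6]
Answer: row 1 of A^⊗3 = [-5, -1, -1]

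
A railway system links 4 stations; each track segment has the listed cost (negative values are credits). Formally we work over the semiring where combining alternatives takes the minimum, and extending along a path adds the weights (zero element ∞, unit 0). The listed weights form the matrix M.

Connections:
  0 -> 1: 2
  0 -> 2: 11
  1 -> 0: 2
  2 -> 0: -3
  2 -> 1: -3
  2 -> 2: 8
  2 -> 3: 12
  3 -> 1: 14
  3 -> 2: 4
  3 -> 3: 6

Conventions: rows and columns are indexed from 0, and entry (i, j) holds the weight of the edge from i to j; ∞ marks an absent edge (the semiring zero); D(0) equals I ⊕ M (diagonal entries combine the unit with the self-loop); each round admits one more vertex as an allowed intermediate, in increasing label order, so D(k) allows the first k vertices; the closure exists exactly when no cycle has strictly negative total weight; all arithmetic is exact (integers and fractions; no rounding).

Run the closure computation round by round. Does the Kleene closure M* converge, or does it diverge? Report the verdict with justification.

D(0):
  [0, 2, 11, ∞]
  [2, 0, ∞, ∞]
  [-3, -3, 0, 12]
  [∞, 14, 4, 0]
D(1):
  [0, 2, 11, ∞]
  [2, 0, 13, ∞]
  [-3, -3, 0, 12]
  [∞, 14, 4, 0]
D(2):
  [0, 2, 11, ∞]
  [2, 0, 13, ∞]
  [-3, -3, 0, 12]
  [16, 14, 4, 0]
D(3):
  [0, 2, 11, 23]
  [2, 0, 13, 25]
  [-3, -3, 0, 12]
  [1, 1, 4, 0]
D(4):
  [0, 2, 11, 23]
  [2, 0, 13, 25]
  [-3, -3, 0, 12]
  [1, 1, 4, 0]
Key observation: every diagonal entry stays at the unit through all rounds, so no improving cycle exists.
Answer: CONVERGES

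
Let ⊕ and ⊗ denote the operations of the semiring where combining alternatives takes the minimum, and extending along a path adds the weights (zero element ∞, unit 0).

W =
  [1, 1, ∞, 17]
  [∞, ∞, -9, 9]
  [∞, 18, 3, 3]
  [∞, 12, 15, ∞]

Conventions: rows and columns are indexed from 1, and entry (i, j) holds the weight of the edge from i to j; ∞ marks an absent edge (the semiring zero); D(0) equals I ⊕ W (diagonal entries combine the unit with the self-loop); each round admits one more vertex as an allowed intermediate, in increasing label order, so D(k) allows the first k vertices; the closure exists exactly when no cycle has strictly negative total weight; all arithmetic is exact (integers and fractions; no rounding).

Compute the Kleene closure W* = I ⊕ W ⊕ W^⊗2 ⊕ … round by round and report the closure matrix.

D(0):
  [0, 1, ∞, 17]
  [∞, 0, -9, 9]
  [∞, 18, 0, 3]
  [∞, 12, 15, 0]
D(1):
  [0, 1, ∞, 17]
  [∞, 0, -9, 9]
  [∞, 18, 0, 3]
  [∞, 12, 15, 0]
D(2):
  [0, 1, -8, 10]
  [∞, 0, -9, 9]
  [∞, 18, 0, 3]
  [∞, 12, 3, 0]
D(3):
  [0, 1, -8, -5]
  [∞, 0, -9, -6]
  [∞, 18, 0, 3]
  [∞, 12, 3, 0]
D(4):
  [0, 1, -8, -5]
  [∞, 0, -9, -6]
  [∞, 15, 0, 3]
  [∞, 12, 3, 0]
Answer: W* = [[0, 1, -8, -5], [∞, 0, -9, -6], [∞, 15, 0, 3], [∞, 12, 3, 0]]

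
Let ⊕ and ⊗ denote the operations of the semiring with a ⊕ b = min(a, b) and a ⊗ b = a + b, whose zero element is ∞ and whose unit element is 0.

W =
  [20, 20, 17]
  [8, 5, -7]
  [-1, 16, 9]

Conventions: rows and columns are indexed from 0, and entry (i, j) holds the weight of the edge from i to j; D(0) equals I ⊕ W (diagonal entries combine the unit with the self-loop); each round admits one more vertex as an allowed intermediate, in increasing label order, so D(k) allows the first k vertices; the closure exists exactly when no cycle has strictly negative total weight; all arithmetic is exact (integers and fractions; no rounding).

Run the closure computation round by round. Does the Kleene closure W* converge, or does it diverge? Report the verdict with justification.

D(0):
  [0, 20, 17]
  [8, 0, -7]
  [-1, 16, 0]
D(1):
  [0, 20, 17]
  [8, 0, -7]
  [-1, 16, 0]
D(2):
  [0, 20, 13]
  [8, 0, -7]
  [-1, 16, 0]
D(3):
  [0, 20, 13]
  [-8, 0, -7]
  [-1, 16, 0]
Key observation: every diagonal entry stays at the unit through all rounds, so no improving cycle exists.
Answer: CONVERGES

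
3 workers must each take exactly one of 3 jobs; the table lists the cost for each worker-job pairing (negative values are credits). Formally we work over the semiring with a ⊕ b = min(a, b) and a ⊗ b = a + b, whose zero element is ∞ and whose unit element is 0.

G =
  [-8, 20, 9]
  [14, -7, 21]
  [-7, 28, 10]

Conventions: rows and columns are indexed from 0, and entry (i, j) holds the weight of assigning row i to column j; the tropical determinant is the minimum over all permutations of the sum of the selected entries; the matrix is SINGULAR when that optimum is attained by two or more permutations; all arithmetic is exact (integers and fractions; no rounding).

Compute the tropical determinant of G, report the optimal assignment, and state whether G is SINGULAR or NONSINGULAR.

σ = (0, 1, 2): (-8) + (-7) + 10 = -5
σ = (0, 2, 1): (-8) + 21 + 28 = 41
σ = (1, 0, 2): 20 + 14 + 10 = 44
σ = (1, 2, 0): 20 + 21 + (-7) = 34
σ = (2, 0, 1): 9 + 14 + 28 = 51
σ = (2, 1, 0): 9 + (-7) + (-7) = -5
Optimal value attained by: σ = (0, 1, 2).
Answer: det⊕(G) = -5; verdict: SINGULAR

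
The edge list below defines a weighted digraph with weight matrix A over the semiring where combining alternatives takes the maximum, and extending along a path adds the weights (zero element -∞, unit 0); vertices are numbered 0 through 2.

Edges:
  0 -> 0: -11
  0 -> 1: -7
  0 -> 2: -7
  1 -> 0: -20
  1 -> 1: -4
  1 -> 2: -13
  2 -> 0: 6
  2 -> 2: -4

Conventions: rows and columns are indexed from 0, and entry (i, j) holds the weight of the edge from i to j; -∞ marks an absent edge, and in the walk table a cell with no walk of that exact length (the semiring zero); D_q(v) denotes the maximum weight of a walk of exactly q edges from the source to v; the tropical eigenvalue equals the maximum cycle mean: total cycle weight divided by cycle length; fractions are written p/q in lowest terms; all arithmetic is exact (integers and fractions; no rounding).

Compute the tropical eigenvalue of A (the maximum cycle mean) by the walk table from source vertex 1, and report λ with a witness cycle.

q=0: [-∞, 0, -∞]
q=1: [-20, -4, -13]
q=2: [-7, -8, -17]
q=3: [-11, -12, -14]
Optimal cycle mean attained by: cycle 0->2->0, total (-7) + 6, length 2.
Answer: λ = -1/2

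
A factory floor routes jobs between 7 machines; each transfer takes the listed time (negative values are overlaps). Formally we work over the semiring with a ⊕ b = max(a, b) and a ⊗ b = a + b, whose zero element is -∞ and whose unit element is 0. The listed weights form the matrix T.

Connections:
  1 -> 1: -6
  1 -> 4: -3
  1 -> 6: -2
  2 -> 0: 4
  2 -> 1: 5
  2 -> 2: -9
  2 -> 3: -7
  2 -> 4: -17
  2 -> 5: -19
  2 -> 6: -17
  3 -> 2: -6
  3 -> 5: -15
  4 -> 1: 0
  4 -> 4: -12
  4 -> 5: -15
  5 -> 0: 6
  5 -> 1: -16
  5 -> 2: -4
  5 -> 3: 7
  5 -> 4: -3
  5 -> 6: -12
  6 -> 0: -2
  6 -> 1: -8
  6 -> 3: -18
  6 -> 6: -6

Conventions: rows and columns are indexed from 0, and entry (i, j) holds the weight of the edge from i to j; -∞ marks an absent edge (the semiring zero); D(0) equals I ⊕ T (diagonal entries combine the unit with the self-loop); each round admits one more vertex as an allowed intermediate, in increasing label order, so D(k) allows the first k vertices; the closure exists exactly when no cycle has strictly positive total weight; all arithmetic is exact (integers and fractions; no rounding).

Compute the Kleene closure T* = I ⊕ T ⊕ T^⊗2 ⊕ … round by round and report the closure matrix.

D(0):
  [0, -∞, -∞, -∞, -∞, -∞, -∞]
  [-∞, 0, -∞, -∞, -3, -∞, -2]
  [4, 5, 0, -7, -17, -19, -17]
  [-∞, -∞, -6, 0, -∞, -15, -∞]
  [-∞, 0, -∞, -∞, 0, -15, -∞]
  [6, -16, -4, 7, -3, 0, -12]
  [-2, -8, -∞, -18, -∞, -∞, 0]
D(1):
  [0, -∞, -∞, -∞, -∞, -∞, -∞]
  [-∞, 0, -∞, -∞, -3, -∞, -2]
  [4, 5, 0, -7, -17, -19, -17]
  [-∞, -∞, -6, 0, -∞, -15, -∞]
  [-∞, 0, -∞, -∞, 0, -15, -∞]
  [6, -16, -4, 7, -3, 0, -12]
  [-2, -8, -∞, -18, -∞, -∞, 0]
D(2):
  [0, -∞, -∞, -∞, -∞, -∞, -∞]
  [-∞, 0, -∞, -∞, -3, -∞, -2]
  [4, 5, 0, -7, 2, -19, 3]
  [-∞, -∞, -6, 0, -∞, -15, -∞]
  [-∞, 0, -∞, -∞, 0, -15, -2]
  [6, -16, -4, 7, -3, 0, -12]
  [-2, -8, -∞, -18, -11, -∞, 0]
D(3):
  [0, -∞, -∞, -∞, -∞, -∞, -∞]
  [-∞, 0, -∞, -∞, -3, -∞, -2]
  [4, 5, 0, -7, 2, -19, 3]
  [-2, -1, -6, 0, -4, -15, -3]
  [-∞, 0, -∞, -∞, 0, -15, -2]
  [6, 1, -4, 7, -2, 0, -1]
  [-2, -8, -∞, -18, -11, -∞, 0]
D(4):
  [0, -∞, -∞, -∞, -∞, -∞, -∞]
  [-∞, 0, -∞, -∞, -3, -∞, -2]
  [4, 5, 0, -7, 2, -19, 3]
  [-2, -1, -6, 0, -4, -15, -3]
  [-∞, 0, -∞, -∞, 0, -15, -2]
  [6, 6, 1, 7, 3, 0, 4]
  [-2, -8, -24, -18, -11, -33, 0]
D(5):
  [0, -∞, -∞, -∞, -∞, -∞, -∞]
  [-∞, 0, -∞, -∞, -3, -18, -2]
  [4, 5, 0, -7, 2, -13, 3]
  [-2, -1, -6, 0, -4, -15, -3]
  [-∞, 0, -∞, -∞, 0, -15, -2]
  [6, 6, 1, 7, 3, 0, 4]
  [-2, -8, -24, -18, -11, -26, 0]
D(6):
  [0, -∞, -∞, -∞, -∞, -∞, -∞]
  [-12, 0, -17, -11, -3, -18, -2]
  [4, 5, 0, -6, 2, -13, 3]
  [-2, -1, -6, 0, -4, -15, -3]
  [-9, 0, -14, -8, 0, -15, -2]
  [6, 6, 1, 7, 3, 0, 4]
  [-2, -8, -24, -18, -11, -26, 0]
D(7):
  [0, -∞, -∞, -∞, -∞, -∞, -∞]
  [-4, 0, -17, -11, -3, -18, -2]
  [4, 5, 0, -6, 2, -13, 3]
  [-2, -1, -6, 0, -4, -15, -3]
  [-4, 0, -14, -8, 0, -15, -2]
  [6, 6, 1, 7, 3, 0, 4]
  [-2, -8, -24, -18, -11, -26, 0]
Answer: T* = [[0, -∞, -∞, -∞, -∞, -∞, -∞], [-4, 0, -17, -11, -3, -18, -2], [4, 5, 0, -6, 2, -13, 3], [-2, -1, -6, 0, -4, -15, -3], [-4, 0, -14, -8, 0, -15, -2], [6, 6, 1, 7, 3, 0, 4], [-2, -8, -24, -18, -11, -26, 0]]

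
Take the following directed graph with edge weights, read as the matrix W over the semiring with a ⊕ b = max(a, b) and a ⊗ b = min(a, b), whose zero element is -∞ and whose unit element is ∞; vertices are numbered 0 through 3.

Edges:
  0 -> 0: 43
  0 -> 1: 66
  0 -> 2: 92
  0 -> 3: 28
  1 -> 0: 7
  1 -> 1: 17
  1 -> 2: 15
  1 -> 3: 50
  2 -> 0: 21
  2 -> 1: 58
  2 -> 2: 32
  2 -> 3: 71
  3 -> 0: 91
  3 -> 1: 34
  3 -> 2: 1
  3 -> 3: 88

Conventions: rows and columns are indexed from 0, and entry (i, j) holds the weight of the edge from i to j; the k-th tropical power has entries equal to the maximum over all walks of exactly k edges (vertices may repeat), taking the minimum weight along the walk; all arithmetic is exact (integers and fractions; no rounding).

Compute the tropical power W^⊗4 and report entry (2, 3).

W^⊗2:
  [43, 58, 43, 71]
  [50, 34, 15, 50]
  [71, 34, 32, 71]
  [88, 66, 91, 88]
W^⊗3:
  [71, 43, 43, 71]
  [50, 50, 50, 50]
  [71, 66, 71, 71]
  [88, 66, 88, 88]
W^⊗4:
  [71, 66, 71, 71]
  [50, 50, 50, 50]
  [71, 66, 71, 71]
  [88, 66, 88, 88]
Key observation: the optimum is the walk 2->3->3->3->3, with weight 71 min 88 min 88 min 88 = 71.
Optimal value attained by: walk 2->3->3->3->3.
Answer: (W^⊗4)[2][3] = 71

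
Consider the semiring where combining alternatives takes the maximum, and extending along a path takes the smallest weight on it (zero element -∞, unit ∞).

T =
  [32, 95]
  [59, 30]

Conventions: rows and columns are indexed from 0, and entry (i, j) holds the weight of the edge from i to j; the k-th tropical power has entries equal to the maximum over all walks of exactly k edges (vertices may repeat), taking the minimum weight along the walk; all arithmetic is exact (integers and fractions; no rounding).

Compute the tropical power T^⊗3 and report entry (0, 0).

T^⊗2:
  [59, 32]
  [32, 59]
T^⊗3:
  [32, 59]
  [59, 32]
Key observation: the optimum is the walk 0->0->1->0, with weight 32 min 95 min 59 = 32.
Optimal value attained by: walk 0->0->1->0.
Answer: (T^⊗3)[0][0] = 32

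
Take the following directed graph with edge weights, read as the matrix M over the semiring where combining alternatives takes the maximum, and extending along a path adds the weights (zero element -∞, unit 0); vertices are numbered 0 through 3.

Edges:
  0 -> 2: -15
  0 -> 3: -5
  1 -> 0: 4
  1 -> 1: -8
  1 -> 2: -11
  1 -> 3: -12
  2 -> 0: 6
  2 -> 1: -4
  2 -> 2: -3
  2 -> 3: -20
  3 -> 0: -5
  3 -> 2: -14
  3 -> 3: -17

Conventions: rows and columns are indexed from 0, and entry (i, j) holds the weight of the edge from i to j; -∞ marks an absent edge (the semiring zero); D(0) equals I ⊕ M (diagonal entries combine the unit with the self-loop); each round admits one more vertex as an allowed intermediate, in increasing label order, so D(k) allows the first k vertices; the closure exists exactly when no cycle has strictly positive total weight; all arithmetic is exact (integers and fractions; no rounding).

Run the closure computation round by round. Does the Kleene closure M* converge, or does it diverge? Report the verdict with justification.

D(0):
  [0, -∞, -15, -5]
  [4, 0, -11, -12]
  [6, -4, 0, -20]
  [-5, -∞, -14, 0]
D(1):
  [0, -∞, -15, -5]
  [4, 0, -11, -1]
  [6, -4, 0, 1]
  [-5, -∞, -14, 0]
D(2):
  [0, -∞, -15, -5]
  [4, 0, -11, -1]
  [6, -4, 0, 1]
  [-5, -∞, -14, 0]
D(3):
  [0, -19, -15, -5]
  [4, 0, -11, -1]
  [6, -4, 0, 1]
  [-5, -18, -14, 0]
D(4):
  [0, -19, -15, -5]
  [4, 0, -11, -1]
  [6, -4, 0, 1]
  [-5, -18, -14, 0]
Key observation: every diagonal entry stays at the unit through all rounds, so no improving cycle exists.
Answer: CONVERGES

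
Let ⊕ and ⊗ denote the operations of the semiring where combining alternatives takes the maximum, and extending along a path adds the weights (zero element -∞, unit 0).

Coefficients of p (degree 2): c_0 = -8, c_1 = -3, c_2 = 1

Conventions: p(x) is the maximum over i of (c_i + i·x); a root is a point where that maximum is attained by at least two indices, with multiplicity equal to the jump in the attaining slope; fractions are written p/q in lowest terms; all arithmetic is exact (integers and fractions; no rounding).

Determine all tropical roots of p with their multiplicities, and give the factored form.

hull edge (i=0, c=-8) to (i=1, c=-3): slope 5, span 1
hull edge (i=1, c=-3) to (i=2, c=1): slope 4, span 1
Factored form: p(x) = 1 ⊗ (x ⊕ (-5)) ⊗ (x ⊕ (-4))
Answer: roots = -5 (mult 1), -4 (mult 1)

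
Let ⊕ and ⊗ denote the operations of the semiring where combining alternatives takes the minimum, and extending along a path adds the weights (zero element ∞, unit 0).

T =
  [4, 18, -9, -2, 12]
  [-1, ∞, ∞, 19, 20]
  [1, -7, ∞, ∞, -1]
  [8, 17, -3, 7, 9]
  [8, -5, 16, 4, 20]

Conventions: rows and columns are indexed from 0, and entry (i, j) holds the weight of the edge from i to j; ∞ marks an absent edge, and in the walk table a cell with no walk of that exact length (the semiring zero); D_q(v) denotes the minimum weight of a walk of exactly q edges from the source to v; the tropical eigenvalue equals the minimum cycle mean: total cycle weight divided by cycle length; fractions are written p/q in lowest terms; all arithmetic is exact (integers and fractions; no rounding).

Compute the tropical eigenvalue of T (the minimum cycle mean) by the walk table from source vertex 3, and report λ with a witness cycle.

q=0: [∞, ∞, ∞, 0, ∞]
q=1: [8, 17, -3, 7, 9]
q=2: [-2, -10, -1, 6, -4]
q=3: [-11, -9, -11, -4, -2]
q=4: [-10, -18, -20, -13, -12]
q=5: [-19, -27, -19, -12, -21]
Optimal cycle mean attained by: cycle 0->2->1->0, total (-9) + (-7) + (-1), length 3.
Answer: λ = -17/3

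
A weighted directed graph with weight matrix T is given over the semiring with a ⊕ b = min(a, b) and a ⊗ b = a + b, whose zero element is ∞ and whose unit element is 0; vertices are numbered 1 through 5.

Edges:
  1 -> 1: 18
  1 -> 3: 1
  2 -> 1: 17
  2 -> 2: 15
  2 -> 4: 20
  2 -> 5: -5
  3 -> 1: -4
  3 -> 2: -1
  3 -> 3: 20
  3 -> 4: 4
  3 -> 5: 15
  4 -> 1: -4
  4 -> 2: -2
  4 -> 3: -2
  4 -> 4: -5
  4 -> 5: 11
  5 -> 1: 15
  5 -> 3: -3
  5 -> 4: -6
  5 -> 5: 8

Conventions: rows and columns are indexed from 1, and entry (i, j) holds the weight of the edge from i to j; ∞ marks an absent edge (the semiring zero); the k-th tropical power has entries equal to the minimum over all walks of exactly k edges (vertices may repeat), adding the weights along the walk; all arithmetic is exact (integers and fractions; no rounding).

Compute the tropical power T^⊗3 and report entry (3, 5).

T^⊗2:
  [-3, 0, 19, 5, 16]
  [10, 18, -8, -11, 3]
  [0, 2, -3, -1, -6]
  [-9, -7, -7, -10, -7]
  [-10, -8, -8, -11, 5]
T^⊗3:
  [1, 3, -2, 0, -5]
  [-15, -13, -13, -16, 0]
  [-7, -4, -9, -12, -3]
  [-14, -12, -12, -15, -12]
  [-15, -13, -13, -16, -13]
Key observation: the optimum is the walk 3->4->2->5, with weight 4 + (-2) + (-5) = -3.
Optimal value attained by: walk 3->4->2->5.
Answer: (T^⊗3)[3][5] = -3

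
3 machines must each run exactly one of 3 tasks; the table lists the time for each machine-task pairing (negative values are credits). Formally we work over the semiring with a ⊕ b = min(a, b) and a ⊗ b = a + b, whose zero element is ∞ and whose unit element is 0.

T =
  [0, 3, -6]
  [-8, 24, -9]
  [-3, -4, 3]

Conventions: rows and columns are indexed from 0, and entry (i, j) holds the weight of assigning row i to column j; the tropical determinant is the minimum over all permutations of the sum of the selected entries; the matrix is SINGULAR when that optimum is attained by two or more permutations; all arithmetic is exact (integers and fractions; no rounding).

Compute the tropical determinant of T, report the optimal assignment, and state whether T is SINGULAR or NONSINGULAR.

σ = (0, 1, 2): 0 + 24 + 3 = 27
σ = (0, 2, 1): 0 + (-9) + (-4) = -13
σ = (1, 0, 2): 3 + (-8) + 3 = -2
σ = (1, 2, 0): 3 + (-9) + (-3) = -9
σ = (2, 0, 1): (-6) + (-8) + (-4) = -18
σ = (2, 1, 0): (-6) + 24 + (-3) = 15
Optimal value attained by: σ = (2, 0, 1).
Answer: det⊕(T) = -18; verdict: NONSINGULAR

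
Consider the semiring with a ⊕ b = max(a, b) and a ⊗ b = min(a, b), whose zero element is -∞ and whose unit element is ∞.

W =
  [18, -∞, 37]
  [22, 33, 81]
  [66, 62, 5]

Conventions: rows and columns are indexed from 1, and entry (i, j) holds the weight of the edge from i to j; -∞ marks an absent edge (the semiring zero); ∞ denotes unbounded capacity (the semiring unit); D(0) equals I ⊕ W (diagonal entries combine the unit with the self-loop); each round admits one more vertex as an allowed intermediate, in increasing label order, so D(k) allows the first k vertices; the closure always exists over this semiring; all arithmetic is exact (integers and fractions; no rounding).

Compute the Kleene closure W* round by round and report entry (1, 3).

D(0):
  [∞, -∞, 37]
  [22, ∞, 81]
  [66, 62, ∞]
D(1):
  [∞, -∞, 37]
  [22, ∞, 81]
  [66, 62, ∞]
D(2):
  [∞, -∞, 37]
  [22, ∞, 81]
  [66, 62, ∞]
D(3):
  [∞, 37, 37]
  [66, ∞, 81]
  [66, 62, ∞]
Answer: W*[1][3] = 37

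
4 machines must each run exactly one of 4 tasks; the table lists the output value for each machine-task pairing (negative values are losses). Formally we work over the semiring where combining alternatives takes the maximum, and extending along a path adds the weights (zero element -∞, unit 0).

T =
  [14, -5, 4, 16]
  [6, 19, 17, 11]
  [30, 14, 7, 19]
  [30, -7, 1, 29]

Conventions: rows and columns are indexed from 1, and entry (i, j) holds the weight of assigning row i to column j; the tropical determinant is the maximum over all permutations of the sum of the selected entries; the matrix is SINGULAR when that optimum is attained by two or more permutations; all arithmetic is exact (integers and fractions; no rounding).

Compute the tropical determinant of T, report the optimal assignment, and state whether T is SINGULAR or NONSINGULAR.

σ = (1, 2, 3, 4): 14 + 19 + 7 + 29 = 69
σ = (1, 2, 4, 3): 14 + 19 + 19 + 1 = 53
σ = (1, 3, 2, 4): 14 + 17 + 14 + 29 = 74
σ = (1, 3, 4, 2): 14 + 17 + 19 + (-7) = 43
σ = (1, 4, 2, 3): 14 + 11 + 14 + 1 = 40
σ = (1, 4, 3, 2): 14 + 11 + 7 + (-7) = 25
σ = (2, 1, 3, 4): (-5) + 6 + 7 + 29 = 37
σ = (2, 1, 4, 3): (-5) + 6 + 19 + 1 = 21
σ = (2, 3, 1, 4): (-5) + 17 + 30 + 29 = 71
σ = (2, 3, 4, 1): (-5) + 17 + 19 + 30 = 61
σ = (2, 4, 1, 3): (-5) + 11 + 30 + 1 = 37
σ = (2, 4, 3, 1): (-5) + 11 + 7 + 30 = 43
σ = (3, 1, 2, 4): 4 + 6 + 14 + 29 = 53
σ = (3, 1, 4, 2): 4 + 6 + 19 + (-7) = 22
σ = (3, 2, 1, 4): 4 + 19 + 30 + 29 = 82
σ = (3, 2, 4, 1): 4 + 19 + 19 + 30 = 72
σ = (3, 4, 1, 2): 4 + 11 + 30 + (-7) = 38
σ = (3, 4, 2, 1): 4 + 11 + 14 + 30 = 59
σ = (4, 1, 2, 3): 16 + 6 + 14 + 1 = 37
σ = (4, 1, 3, 2): 16 + 6 + 7 + (-7) = 22
σ = (4, 2, 1, 3): 16 + 19 + 30 + 1 = 66
σ = (4, 2, 3, 1): 16 + 19 + 7 + 30 = 72
σ = (4, 3, 1, 2): 16 + 17 + 30 + (-7) = 56
σ = (4, 3, 2, 1): 16 + 17 + 14 + 30 = 77
Optimal value attained by: σ = (3, 2, 1, 4).
Answer: det⊕(T) = 82; verdict: NONSINGULAR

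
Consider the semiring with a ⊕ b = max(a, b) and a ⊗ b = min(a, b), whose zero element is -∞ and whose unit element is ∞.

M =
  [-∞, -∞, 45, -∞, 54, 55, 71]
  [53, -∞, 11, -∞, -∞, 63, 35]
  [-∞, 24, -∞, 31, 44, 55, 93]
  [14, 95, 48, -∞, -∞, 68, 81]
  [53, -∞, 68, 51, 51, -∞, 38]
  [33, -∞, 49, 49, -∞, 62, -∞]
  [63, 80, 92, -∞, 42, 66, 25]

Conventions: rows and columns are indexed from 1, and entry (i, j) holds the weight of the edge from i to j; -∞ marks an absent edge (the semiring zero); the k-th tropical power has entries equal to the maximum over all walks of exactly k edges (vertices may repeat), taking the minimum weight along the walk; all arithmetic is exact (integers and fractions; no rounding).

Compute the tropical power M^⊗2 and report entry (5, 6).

M^⊗2:
  [63, 71, 71, 51, 51, 66, 45]
  [35, 35, 49, 49, 53, 62, 53]
  [63, 80, 92, 49, 44, 66, 38]
  [63, 80, 81, 49, 44, 66, 48]
  [51, 51, 51, 51, 53, 55, 68]
  [33, 49, 49, 49, 44, 62, 49]
  [53, 25, 49, 49, 54, 63, 92]
Key observation: the optimum is the walk 5->3->6, with weight 68 min 55 = 55.
Optimal value attained by: walk 5->3->6.
Answer: (M^⊗2)[5][6] = 55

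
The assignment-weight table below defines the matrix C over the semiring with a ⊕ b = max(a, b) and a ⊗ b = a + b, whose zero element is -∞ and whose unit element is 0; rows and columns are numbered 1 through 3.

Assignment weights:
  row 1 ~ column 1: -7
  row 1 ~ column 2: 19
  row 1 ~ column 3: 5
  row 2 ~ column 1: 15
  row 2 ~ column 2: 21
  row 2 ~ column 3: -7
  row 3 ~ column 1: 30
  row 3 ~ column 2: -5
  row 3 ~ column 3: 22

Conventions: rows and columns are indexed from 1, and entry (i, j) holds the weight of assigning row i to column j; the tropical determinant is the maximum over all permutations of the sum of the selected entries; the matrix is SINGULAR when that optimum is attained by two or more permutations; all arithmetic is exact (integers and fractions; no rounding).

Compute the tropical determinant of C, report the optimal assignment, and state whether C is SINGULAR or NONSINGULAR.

σ = (1, 2, 3): (-7) + 21 + 22 = 36
σ = (1, 3, 2): (-7) + (-7) + (-5) = -19
σ = (2, 1, 3): 19 + 15 + 22 = 56
σ = (2, 3, 1): 19 + (-7) + 30 = 42
σ = (3, 1, 2): 5 + 15 + (-5) = 15
σ = (3, 2, 1): 5 + 21 + 30 = 56
Optimal value attained by: σ = (2, 1, 3).
Answer: det⊕(C) = 56; verdict: SINGULAR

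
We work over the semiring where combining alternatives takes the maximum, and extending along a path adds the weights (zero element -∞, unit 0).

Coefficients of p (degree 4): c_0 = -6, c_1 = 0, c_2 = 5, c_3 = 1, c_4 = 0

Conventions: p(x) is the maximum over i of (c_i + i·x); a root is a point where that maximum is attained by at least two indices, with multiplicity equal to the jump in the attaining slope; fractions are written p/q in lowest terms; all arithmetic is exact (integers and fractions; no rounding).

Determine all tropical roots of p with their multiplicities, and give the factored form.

hull edge (i=0, c=-6) to (i=1, c=0): slope 6, span 1
hull edge (i=1, c=0) to (i=2, c=5): slope 5, span 1
hull edge (i=2, c=5) to (i=4, c=0): slope -5/2, span 2
Factored form: p(x) = 0 ⊗ (x ⊕ (-6)) ⊗ (x ⊕ (-5)) ⊗ (x ⊕ 5/2) ⊗ (x ⊕ 5/2)
Answer: roots = -6 (mult 1), -5 (mult 1), 5/2 (mult 2)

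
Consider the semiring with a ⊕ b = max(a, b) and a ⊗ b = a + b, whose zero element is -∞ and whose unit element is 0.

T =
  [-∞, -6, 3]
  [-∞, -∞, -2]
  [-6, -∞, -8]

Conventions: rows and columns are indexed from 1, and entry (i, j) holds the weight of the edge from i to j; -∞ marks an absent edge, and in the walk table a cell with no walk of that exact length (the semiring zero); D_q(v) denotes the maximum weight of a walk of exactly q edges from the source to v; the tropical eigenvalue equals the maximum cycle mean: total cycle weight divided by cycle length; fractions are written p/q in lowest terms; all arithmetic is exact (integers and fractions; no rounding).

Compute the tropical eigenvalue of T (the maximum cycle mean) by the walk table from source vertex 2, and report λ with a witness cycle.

q=0: [-∞, 0, -∞]
q=1: [-∞, -∞, -2]
q=2: [-8, -∞, -10]
q=3: [-16, -14, -5]
Optimal cycle mean attained by: cycle 1->3->1, total 3 + (-6), length 2.
Answer: λ = -3/2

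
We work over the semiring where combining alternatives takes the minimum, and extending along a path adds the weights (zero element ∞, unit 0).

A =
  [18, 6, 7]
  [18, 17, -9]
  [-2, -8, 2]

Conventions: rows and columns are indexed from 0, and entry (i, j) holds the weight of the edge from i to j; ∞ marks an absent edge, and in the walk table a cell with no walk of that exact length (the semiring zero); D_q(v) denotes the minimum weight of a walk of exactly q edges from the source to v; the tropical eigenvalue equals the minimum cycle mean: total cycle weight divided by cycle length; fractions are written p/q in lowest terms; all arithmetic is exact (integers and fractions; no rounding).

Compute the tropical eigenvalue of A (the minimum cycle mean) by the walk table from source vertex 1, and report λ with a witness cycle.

q=0: [∞, 0, ∞]
q=1: [18, 17, -9]
q=2: [-11, -17, -7]
q=3: [-9, -15, -26]
Optimal cycle mean attained by: cycle 1->2->1, total (-9) + (-8), length 2.
Answer: λ = -17/2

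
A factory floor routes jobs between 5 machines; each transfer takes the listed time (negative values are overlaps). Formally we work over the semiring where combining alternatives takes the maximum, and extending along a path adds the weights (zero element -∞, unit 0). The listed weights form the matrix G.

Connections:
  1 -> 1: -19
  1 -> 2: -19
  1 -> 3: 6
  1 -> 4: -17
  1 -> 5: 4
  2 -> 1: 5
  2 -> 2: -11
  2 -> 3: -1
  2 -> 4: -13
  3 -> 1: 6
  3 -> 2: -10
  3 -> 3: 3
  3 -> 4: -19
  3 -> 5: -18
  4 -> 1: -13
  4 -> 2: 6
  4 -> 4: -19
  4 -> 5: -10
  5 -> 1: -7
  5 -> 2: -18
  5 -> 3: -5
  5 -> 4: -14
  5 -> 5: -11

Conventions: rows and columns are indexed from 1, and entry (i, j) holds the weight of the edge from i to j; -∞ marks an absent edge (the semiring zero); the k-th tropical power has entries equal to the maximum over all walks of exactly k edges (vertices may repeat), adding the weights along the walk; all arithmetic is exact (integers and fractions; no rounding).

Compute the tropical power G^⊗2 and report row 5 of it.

G^⊗2:
  [12, -4, 9, -10, -7]
  [5, -7, 11, -12, 9]
  [9, -7, 12, -11, 10]
  [11, -5, 5, -7, -9]
  [1, -8, -1, -24, -3]
Answer: row 5 of G^⊗2 = [1, -8, -1, -24, -3]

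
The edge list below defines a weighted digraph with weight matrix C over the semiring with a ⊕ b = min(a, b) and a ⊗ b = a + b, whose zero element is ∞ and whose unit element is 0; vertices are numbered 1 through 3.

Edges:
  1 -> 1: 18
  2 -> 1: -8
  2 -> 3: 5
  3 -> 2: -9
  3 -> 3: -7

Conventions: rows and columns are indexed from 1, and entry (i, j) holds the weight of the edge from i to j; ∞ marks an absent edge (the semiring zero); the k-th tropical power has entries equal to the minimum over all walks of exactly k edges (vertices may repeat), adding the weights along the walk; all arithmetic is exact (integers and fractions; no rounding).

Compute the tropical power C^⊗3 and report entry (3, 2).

C^⊗2:
  [36, ∞, ∞]
  [10, -4, -2]
  [-17, -16, -14]
C^⊗3:
  [54, ∞, ∞]
  [-12, -11, -9]
  [-24, -23, -21]
Key observation: the optimum is the walk 3->3->3->2, with weight (-7) + (-7) + (-9) = -23.
Optimal value attained by: walk 3->3->3->2.
Answer: (C^⊗3)[3][2] = -23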